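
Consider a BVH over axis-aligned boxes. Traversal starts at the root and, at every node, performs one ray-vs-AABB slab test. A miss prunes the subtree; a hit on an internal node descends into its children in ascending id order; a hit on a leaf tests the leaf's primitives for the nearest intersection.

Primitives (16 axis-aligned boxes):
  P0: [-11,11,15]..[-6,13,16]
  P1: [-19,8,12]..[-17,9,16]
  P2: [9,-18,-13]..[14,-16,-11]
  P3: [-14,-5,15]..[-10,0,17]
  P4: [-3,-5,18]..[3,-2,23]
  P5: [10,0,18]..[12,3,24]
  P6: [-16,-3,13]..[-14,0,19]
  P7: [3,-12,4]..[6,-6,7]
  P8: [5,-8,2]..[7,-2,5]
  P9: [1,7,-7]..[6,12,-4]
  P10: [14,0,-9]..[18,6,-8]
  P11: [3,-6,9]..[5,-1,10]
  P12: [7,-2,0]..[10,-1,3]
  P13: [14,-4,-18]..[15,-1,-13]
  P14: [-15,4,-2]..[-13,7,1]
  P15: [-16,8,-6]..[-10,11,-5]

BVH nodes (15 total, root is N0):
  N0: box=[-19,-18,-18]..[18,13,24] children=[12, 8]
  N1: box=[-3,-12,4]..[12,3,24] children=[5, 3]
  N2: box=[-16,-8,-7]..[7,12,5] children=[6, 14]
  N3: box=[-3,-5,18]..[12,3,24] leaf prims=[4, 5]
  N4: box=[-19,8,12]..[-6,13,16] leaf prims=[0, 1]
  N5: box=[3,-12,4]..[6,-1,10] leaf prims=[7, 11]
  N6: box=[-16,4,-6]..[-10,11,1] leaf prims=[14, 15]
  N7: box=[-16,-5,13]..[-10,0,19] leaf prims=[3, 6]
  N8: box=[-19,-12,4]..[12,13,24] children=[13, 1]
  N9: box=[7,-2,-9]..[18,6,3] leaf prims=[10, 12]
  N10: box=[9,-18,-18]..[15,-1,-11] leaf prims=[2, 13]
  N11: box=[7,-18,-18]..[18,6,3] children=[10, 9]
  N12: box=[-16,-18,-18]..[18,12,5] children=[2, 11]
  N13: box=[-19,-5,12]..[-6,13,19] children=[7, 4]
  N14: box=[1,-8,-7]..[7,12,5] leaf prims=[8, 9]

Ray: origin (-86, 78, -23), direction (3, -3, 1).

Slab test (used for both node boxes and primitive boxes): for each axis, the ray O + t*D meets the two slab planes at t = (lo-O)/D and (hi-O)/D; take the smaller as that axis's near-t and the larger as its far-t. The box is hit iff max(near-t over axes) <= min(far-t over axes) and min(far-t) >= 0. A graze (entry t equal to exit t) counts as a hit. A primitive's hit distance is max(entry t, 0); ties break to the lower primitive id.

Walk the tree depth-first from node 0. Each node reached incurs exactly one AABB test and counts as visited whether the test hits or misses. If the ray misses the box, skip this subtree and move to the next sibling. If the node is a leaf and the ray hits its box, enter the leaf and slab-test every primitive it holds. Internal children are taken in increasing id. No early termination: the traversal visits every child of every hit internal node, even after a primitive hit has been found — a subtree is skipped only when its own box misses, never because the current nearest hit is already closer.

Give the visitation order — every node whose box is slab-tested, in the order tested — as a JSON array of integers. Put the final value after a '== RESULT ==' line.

Trace the traversal:
N0 x:[67/3,104/3] y:[65/3,32] z:[5,47] -> hit [67/3,32], descend [8, 12]
  N8 x:[67/3,98/3] y:[65/3,30] z:[27,47] -> hit [27,30], descend [1, 13]
    N1 x:[83/3,98/3] y:[25,30] z:[27,47] -> hit [83/3,30], descend [3, 5]
      N3 x:[83/3,98/3] y:[25,83/3] z:[41,47] -> miss, prune
      N5 x:[89/3,92/3] y:[79/3,30] z:[27,33] -> hit [89/3,30] leaf, test {P7@t=89/3, P11(miss)}
    N13 x:[67/3,80/3] y:[65/3,83/3] z:[35,42] -> miss, prune
  N12 x:[70/3,104/3] y:[22,32] z:[5,28] -> hit [70/3,28], descend [2, 11]
    N2 x:[70/3,31] y:[22,86/3] z:[16,28] -> hit [70/3,28], descend [6, 14]
      N6 x:[70/3,76/3] y:[67/3,74/3] z:[17,24] -> hit [70/3,24] leaf, test {P14@t=71/3, P15(miss)}
      N14 x:[29,31] y:[22,86/3] z:[16,28] -> miss, prune
    N11 x:[31,104/3] y:[24,32] z:[5,26] -> miss, prune

11 AABB tests over nodes [0, 8, 1, 3, 5, 13, 12, 2, 6, 14, 11]; 2 leaves entered; closest P14.

== RESULT ==
[0, 8, 1, 3, 5, 13, 12, 2, 6, 14, 11]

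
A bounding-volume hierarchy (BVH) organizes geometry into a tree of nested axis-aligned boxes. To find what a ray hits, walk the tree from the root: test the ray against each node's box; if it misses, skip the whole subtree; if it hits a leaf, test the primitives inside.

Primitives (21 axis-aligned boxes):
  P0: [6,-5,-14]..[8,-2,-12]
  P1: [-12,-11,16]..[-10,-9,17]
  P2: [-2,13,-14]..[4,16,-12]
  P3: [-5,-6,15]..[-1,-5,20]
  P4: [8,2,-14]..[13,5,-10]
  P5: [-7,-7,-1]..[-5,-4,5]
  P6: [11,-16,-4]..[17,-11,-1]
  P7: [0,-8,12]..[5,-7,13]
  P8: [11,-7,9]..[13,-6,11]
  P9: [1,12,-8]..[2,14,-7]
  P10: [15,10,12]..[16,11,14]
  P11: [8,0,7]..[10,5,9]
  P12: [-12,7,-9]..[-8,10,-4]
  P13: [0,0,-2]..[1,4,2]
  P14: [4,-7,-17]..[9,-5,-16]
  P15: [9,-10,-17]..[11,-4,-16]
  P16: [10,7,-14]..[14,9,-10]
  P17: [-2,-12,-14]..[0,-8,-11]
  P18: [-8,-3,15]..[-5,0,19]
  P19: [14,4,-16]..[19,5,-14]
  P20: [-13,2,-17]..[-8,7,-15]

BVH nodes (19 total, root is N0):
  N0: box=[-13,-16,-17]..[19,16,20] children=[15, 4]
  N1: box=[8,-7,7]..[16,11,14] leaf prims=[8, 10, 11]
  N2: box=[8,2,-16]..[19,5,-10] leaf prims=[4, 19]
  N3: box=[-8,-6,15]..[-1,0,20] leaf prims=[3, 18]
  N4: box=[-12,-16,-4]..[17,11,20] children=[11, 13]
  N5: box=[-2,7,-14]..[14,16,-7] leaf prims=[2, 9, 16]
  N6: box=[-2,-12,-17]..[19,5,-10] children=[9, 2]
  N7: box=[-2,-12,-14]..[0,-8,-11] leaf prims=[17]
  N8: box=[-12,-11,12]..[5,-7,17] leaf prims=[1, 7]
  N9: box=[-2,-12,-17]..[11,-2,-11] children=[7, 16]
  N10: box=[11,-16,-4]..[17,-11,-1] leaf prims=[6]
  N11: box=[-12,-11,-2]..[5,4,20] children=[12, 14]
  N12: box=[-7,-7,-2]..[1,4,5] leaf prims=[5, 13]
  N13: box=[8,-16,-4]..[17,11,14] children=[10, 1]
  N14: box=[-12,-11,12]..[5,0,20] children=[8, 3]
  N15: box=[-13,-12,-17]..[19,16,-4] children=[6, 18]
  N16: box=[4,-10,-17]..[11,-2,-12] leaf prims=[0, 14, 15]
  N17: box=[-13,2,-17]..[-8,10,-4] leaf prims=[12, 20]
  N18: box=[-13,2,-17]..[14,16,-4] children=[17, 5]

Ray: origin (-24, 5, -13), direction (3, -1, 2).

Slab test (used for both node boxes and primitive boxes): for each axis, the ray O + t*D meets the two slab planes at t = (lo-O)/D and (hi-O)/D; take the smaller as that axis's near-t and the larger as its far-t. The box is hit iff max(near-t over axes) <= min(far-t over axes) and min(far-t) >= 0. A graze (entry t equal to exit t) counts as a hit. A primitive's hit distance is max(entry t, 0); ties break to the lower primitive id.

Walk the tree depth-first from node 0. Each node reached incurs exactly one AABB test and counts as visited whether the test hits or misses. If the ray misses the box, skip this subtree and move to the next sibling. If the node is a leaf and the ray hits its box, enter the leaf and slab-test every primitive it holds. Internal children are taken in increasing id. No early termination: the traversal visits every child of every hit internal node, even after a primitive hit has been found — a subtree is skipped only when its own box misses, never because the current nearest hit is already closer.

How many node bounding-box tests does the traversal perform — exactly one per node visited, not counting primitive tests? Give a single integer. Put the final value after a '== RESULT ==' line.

Trace the traversal:
N0 x:[11/3,43/3] y:[-11,21] z:[-2,33/2] -> hit [11/3,43/3], descend [4, 15]
  N4 x:[4,41/3] y:[-6,21] z:[9/2,33/2] -> hit [9/2,41/3], descend [11, 13]
    N11 x:[4,29/3] y:[1,16] z:[11/2,33/2] -> hit [11/2,29/3], descend [12, 14]
      N12 x:[17/3,25/3] y:[1,12] z:[11/2,9] -> hit [17/3,25/3] leaf, test {P5(miss), P13(miss)}
      N14 x:[4,29/3] y:[5,16] z:[25/2,33/2] -> miss, prune
    N13 x:[32/3,41/3] y:[-6,21] z:[9/2,27/2] -> hit [32/3,27/2], descend [1, 10]
      N1 x:[32/3,40/3] y:[-6,12] z:[10,27/2] -> hit [32/3,12] leaf, test {P8@t=35/3, P10(miss), P11(miss)}
      N10 x:[35/3,41/3] y:[16,21] z:[9/2,6] -> miss, prune
  N15 x:[11/3,43/3] y:[-11,17] z:[-2,9/2] -> hit [11/3,9/2], descend [6, 18]
    N6 x:[22/3,43/3] y:[0,17] z:[-2,3/2] -> miss, prune
    N18 x:[11/3,38/3] y:[-11,3] z:[-2,9/2] -> miss, prune

11 AABB tests over nodes [0, 4, 11, 12, 14, 13, 1, 10, 15, 6, 18]; 2 leaves entered; closest P8.

== RESULT ==
11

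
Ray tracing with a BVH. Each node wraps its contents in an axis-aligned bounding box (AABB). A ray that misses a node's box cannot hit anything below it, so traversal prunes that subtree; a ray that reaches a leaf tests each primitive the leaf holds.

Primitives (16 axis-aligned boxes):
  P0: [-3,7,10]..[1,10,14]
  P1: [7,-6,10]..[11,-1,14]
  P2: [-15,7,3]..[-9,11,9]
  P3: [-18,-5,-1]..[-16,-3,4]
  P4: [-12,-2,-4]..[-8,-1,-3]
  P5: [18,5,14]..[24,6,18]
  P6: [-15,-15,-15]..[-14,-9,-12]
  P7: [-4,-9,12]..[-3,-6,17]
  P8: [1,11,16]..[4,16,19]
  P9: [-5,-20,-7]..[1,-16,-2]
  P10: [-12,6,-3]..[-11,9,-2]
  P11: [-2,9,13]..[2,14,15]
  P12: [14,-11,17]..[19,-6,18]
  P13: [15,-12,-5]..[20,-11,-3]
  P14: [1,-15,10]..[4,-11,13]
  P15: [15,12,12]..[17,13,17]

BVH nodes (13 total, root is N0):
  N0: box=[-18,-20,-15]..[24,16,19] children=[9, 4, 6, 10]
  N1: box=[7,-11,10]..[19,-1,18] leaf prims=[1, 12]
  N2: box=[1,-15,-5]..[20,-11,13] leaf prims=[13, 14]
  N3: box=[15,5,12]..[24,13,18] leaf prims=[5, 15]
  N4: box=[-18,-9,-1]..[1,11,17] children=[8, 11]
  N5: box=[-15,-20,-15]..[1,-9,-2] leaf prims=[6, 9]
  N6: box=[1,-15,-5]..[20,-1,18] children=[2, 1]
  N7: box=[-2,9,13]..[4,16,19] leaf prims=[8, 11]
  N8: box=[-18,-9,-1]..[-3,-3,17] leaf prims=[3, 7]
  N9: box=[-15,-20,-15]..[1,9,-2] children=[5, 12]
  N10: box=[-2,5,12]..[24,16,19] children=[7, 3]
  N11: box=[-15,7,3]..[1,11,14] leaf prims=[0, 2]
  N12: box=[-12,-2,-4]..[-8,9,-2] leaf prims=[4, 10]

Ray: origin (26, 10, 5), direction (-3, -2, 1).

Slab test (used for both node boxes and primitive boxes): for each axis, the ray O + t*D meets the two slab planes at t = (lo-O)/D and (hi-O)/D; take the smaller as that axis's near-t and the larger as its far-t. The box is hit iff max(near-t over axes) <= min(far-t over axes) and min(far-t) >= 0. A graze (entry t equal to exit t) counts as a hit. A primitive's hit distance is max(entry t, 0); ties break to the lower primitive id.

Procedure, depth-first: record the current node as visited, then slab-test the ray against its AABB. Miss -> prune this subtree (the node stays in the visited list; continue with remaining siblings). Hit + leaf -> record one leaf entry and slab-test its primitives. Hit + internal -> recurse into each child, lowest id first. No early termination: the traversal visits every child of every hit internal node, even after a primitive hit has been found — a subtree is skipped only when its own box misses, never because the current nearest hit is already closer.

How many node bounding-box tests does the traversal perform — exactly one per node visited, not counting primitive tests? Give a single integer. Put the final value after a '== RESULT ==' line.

Traverse from the root:
N0 x:[2/3,44/3] y:[-3,15] z:[-20,14] -> hit [2/3,14], descend [4, 6, 9, 10]
  N4 x:[25/3,44/3] y:[-1/2,19/2] z:[-6,12] -> hit [25/3,19/2], descend [8, 11]
    N8 x:[29/3,44/3] y:[13/2,19/2] z:[-6,12] -> miss, prune
    N11 x:[25/3,41/3] y:[-1/2,3/2] z:[-2,9] -> miss, prune
  N6 x:[2,25/3] y:[11/2,25/2] z:[-10,13] -> hit [11/2,25/3], descend [1, 2]
    N1 x:[7/3,19/3] y:[11/2,21/2] z:[5,13] -> hit [11/2,19/3] leaf, test {P1@t=11/2, P12(miss)}
    N2 x:[2,25/3] y:[21/2,25/2] z:[-10,8] -> miss, prune
  N9 x:[25/3,41/3] y:[1/2,15] z:[-20,-7] -> miss, prune
  N10 x:[2/3,28/3] y:[-3,5/2] z:[7,14] -> miss, prune

order=[0, 4, 8, 11, 6, 1, 2, 9, 10]  |boxes|=9  |leaves|=1  hit=P1

== RESULT ==
9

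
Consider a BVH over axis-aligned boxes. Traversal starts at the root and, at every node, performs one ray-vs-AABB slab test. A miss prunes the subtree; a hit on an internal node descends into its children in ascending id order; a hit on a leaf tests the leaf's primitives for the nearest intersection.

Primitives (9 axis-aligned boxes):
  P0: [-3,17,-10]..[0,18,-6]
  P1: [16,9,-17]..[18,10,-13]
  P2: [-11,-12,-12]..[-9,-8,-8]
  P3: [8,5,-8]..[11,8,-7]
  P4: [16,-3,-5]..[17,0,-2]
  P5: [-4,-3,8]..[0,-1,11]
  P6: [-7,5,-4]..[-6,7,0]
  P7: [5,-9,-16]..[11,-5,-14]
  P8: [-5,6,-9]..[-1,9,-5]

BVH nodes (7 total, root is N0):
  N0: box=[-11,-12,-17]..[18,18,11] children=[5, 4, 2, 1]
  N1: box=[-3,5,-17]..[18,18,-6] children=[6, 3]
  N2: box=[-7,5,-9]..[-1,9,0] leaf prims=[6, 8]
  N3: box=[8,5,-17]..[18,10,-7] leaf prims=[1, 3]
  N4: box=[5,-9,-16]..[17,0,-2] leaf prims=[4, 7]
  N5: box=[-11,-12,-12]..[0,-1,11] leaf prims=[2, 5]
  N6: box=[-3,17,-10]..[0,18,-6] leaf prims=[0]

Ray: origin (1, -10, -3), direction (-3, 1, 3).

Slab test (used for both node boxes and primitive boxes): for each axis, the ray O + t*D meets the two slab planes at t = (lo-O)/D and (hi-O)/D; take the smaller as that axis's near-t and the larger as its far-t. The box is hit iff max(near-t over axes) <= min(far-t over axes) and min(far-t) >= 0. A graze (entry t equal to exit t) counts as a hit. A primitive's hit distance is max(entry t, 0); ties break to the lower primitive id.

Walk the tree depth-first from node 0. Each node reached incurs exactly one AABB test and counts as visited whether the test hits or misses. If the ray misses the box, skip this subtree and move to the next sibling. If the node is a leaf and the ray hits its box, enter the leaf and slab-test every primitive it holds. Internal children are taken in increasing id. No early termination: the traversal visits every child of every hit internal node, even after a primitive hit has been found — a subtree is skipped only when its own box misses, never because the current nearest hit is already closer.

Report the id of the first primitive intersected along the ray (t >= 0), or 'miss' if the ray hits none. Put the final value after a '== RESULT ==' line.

Trace the traversal:
N0 x:[-17/3,4] y:[-2,28] z:[-14/3,14/3] -> hit [-2,4], descend [1, 2, 4, 5]
  N1 x:[-17/3,4/3] y:[15,28] z:[-14/3,-1] -> miss, prune
  N2 x:[2/3,8/3] y:[15,19] z:[-2,1] -> miss, prune
  N4 x:[-16/3,-4/3] y:[1,10] z:[-13/3,1/3] -> miss, prune
  N5 x:[1/3,4] y:[-2,9] z:[-3,14/3] -> hit [1/3,4] leaf, test {P2(miss), P5(miss)}

5 AABB tests over nodes [0, 1, 2, 4, 5]; 1 leaf entered; closest miss.

== RESULT ==
miss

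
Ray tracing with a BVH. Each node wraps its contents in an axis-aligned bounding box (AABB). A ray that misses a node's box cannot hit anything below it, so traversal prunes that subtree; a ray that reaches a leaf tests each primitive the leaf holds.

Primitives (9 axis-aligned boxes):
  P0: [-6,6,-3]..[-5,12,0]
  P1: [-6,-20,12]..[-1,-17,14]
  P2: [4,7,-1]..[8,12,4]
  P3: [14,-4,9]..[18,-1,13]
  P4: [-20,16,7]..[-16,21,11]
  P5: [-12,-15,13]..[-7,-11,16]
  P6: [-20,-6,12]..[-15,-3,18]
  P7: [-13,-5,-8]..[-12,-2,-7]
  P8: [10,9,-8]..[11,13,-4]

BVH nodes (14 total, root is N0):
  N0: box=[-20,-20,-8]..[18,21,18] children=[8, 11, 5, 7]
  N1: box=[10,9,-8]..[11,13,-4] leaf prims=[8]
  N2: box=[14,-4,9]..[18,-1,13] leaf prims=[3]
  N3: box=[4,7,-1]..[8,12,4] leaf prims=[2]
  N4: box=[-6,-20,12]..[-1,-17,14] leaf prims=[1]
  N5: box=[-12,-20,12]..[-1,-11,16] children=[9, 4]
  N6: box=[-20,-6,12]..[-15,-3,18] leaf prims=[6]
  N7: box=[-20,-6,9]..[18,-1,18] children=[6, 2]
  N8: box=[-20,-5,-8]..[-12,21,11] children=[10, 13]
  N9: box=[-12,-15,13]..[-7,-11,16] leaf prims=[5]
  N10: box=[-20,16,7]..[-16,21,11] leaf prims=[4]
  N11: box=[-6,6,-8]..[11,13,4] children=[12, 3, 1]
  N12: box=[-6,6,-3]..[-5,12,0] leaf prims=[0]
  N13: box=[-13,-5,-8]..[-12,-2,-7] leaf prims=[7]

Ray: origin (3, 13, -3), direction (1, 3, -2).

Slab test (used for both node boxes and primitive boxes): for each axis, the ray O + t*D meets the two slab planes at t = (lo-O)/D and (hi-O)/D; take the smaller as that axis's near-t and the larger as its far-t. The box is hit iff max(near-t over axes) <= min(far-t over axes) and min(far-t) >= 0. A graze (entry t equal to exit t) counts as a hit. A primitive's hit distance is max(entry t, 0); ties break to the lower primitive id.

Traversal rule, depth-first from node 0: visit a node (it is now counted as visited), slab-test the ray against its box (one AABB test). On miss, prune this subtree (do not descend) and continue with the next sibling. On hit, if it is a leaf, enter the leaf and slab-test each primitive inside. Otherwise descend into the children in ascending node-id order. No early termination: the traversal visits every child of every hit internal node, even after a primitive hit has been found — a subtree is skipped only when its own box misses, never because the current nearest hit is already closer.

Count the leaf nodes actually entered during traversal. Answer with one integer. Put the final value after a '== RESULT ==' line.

Traverse from the root:
N0 x:[-23,15] y:[-11,8/3] z:[-21/2,5/2] -> hit [-21/2,5/2], descend [5, 7, 8, 11]
  N5 x:[-15,-4] y:[-11,-8] z:[-19/2,-15/2] -> miss, prune
  N7 x:[-23,15] y:[-19/3,-14/3] z:[-21/2,-6] -> miss, prune
  N8 x:[-23,-15] y:[-6,8/3] z:[-7,5/2] -> miss, prune
  N11 x:[-9,8] y:[-7/3,0] z:[-7/2,5/2] -> hit [-7/3,0], descend [1, 3, 12]
    N1 x:[7,8] y:[-4/3,0] z:[1/2,5/2] -> miss, prune
    N3 x:[1,5] y:[-2,-1/3] z:[-7/2,-1] -> miss, prune
    N12 x:[-9,-8] y:[-7/3,-1/3] z:[-3/2,0] -> miss, prune

Summary -> nodes [0, 5, 7, 8, 11, 1, 3, 12]; box-tests=8; leaf-entries=0; first=miss

== RESULT ==
0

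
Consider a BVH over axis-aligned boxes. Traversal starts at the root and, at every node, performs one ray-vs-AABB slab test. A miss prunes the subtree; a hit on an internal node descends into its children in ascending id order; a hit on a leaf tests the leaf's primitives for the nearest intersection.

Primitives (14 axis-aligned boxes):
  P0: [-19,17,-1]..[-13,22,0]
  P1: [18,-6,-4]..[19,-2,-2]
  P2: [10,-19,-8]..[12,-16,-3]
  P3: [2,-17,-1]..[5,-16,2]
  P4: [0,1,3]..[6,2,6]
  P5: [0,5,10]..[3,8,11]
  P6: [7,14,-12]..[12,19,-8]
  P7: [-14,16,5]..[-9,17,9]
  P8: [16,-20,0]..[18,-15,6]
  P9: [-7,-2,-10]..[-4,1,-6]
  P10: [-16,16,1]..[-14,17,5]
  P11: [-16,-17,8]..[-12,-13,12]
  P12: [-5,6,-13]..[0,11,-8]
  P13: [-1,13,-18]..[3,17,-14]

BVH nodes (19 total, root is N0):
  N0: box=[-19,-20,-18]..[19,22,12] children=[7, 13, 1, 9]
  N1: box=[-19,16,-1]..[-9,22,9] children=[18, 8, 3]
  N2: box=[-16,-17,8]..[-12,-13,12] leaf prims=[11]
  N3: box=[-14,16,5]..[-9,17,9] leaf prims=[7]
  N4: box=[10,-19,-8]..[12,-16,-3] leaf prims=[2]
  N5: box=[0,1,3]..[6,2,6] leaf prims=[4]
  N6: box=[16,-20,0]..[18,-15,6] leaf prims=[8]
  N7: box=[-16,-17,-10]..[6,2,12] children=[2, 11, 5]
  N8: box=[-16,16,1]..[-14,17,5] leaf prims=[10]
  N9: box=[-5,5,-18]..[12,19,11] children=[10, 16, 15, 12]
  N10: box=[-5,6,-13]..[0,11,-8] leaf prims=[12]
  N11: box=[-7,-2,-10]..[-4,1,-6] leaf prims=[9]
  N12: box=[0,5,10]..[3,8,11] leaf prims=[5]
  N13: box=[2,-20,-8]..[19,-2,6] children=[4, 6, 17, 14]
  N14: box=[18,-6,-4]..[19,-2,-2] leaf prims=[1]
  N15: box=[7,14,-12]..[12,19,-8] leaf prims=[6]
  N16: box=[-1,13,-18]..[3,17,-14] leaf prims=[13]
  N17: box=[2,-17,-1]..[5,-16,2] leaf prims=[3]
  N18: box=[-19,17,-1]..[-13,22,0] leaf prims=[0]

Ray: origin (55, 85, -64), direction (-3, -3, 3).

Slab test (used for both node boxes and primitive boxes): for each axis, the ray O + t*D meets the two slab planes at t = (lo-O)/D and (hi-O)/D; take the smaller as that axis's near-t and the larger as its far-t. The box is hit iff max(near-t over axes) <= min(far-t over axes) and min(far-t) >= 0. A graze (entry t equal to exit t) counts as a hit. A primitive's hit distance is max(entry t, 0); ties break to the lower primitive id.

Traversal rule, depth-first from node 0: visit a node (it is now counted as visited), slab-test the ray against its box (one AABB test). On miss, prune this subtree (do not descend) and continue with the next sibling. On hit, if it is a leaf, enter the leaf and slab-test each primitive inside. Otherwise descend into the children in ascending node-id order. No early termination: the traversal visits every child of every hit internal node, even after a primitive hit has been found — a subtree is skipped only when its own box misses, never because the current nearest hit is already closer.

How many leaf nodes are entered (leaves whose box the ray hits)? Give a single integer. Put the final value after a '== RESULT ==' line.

Trace the traversal:
N0 x:[12,74/3] y:[21,35] z:[46/3,76/3] -> hit [21,74/3], descend [1, 7, 9, 13]
  N1 x:[64/3,74/3] y:[21,23] z:[21,73/3] -> hit [64/3,23], descend [3, 8, 18]
    N3 x:[64/3,23] y:[68/3,23] z:[23,73/3] -> hit [23,23] leaf, test {P7@t=23}
    N8 x:[23,71/3] y:[68/3,23] z:[65/3,23] -> hit [23,23] leaf, test {P10@t=23}
    N18 x:[68/3,74/3] y:[21,68/3] z:[21,64/3] -> miss, prune
  N7 x:[49/3,71/3] y:[83/3,34] z:[18,76/3] -> miss, prune
  N9 x:[43/3,20] y:[22,80/3] z:[46/3,25] -> miss, prune
  N13 x:[12,53/3] y:[29,35] z:[56/3,70/3] -> miss, prune

8 AABB tests over nodes [0, 1, 3, 8, 18, 7, 9, 13]; 2 leaves entered; closest P7.

== RESULT ==
2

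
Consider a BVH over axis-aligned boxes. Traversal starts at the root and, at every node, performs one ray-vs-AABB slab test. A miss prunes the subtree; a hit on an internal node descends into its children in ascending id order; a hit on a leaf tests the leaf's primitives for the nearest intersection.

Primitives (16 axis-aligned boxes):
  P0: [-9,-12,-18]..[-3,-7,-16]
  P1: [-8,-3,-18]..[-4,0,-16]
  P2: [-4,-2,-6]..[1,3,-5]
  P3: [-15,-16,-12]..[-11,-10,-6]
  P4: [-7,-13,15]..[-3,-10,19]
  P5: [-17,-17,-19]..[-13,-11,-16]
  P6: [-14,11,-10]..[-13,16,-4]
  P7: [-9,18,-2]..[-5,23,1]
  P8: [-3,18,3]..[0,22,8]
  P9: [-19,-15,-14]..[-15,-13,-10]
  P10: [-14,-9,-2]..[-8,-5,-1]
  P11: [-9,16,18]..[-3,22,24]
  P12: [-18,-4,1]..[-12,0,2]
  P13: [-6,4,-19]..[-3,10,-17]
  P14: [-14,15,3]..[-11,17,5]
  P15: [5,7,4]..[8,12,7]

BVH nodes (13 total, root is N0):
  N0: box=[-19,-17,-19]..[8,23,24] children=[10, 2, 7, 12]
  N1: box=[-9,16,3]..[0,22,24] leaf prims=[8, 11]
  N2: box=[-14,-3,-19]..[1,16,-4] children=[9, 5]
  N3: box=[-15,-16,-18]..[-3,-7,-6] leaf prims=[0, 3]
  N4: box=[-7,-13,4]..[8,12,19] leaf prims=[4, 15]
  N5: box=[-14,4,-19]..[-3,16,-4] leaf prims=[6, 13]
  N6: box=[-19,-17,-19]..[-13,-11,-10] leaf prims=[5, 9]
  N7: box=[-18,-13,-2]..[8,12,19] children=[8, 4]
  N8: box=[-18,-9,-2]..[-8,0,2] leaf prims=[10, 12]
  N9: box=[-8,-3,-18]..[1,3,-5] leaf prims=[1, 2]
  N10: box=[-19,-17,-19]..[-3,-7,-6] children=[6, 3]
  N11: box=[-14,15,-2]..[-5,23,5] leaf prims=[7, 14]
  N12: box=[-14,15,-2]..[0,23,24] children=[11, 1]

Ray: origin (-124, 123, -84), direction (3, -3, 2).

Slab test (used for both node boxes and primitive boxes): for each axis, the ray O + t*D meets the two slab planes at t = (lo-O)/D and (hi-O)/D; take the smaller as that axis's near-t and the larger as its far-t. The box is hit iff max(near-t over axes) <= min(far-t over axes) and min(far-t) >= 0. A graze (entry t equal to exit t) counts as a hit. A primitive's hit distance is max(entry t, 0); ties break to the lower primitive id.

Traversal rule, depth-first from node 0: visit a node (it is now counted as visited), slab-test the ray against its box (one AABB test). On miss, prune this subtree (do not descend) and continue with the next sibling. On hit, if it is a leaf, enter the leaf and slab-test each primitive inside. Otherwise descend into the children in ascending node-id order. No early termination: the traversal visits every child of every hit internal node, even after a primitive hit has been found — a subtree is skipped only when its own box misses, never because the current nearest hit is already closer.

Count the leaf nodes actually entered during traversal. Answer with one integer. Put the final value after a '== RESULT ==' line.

Walk:
N0 x:[35,44] y:[100/3,140/3] z:[65/2,54] -> hit [35,44], descend [2, 7, 10, 12]
  N2 x:[110/3,125/3] y:[107/3,42] z:[65/2,40] -> hit [110/3,40], descend [5, 9]
    N5 x:[110/3,121/3] y:[107/3,119/3] z:[65/2,40] -> hit [110/3,119/3] leaf, test {P6@t=37, P13(miss)}
    N9 x:[116/3,125/3] y:[40,42] z:[33,79/2] -> miss, prune
  N7 x:[106/3,44] y:[37,136/3] z:[41,103/2] -> hit [41,44], descend [4, 8]
    N4 x:[39,44] y:[37,136/3] z:[44,103/2] -> hit [44,44] leaf, test {P4(miss), P15(miss)}
    N8 x:[106/3,116/3] y:[41,44] z:[41,43] -> miss, prune
  N10 x:[35,121/3] y:[130/3,140/3] z:[65/2,39] -> miss, prune
  N12 x:[110/3,124/3] y:[100/3,36] z:[41,54] -> miss, prune

9 AABB tests over nodes [0, 2, 5, 9, 7, 4, 8, 10, 12]; 2 leaves entered; closest P6.

== RESULT ==
2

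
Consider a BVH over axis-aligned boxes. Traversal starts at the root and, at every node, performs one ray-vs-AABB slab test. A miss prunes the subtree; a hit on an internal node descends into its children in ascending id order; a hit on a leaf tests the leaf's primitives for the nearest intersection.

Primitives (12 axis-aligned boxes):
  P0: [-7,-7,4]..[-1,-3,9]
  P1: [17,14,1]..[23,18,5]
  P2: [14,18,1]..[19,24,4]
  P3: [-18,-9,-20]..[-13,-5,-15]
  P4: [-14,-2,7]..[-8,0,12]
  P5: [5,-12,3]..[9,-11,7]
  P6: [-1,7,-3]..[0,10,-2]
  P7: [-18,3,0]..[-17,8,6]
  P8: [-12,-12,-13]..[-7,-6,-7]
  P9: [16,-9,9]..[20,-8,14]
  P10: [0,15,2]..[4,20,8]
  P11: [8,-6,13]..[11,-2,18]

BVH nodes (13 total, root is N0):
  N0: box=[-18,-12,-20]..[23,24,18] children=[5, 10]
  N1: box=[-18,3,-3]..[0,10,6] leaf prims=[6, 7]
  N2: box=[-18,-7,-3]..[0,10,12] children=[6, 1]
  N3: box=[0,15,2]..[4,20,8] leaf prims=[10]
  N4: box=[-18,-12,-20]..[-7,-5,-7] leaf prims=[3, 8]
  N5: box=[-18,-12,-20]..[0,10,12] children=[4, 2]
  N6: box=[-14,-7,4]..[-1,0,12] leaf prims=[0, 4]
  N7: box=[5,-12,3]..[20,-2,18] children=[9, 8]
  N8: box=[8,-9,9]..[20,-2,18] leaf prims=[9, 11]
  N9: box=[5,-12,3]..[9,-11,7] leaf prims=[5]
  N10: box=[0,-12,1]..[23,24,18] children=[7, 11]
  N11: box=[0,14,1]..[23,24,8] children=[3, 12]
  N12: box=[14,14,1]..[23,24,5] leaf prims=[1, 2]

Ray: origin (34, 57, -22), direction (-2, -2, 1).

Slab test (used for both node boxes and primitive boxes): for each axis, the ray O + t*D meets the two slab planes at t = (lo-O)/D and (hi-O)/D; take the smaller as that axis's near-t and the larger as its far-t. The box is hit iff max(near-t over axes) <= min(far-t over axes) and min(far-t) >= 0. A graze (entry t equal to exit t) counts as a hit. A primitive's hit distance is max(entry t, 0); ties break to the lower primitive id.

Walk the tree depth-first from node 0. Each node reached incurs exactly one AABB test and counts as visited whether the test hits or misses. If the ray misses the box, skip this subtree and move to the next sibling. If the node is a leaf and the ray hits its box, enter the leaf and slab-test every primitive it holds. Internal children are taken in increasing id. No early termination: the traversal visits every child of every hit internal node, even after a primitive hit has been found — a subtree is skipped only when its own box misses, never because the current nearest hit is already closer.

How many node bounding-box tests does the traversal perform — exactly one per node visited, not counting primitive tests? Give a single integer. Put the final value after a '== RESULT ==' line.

Traverse from the root:
N0 x:[11/2,26] y:[33/2,69/2] z:[2,40] -> hit [33/2,26], descend [5, 10]
  N5 x:[17,26] y:[47/2,69/2] z:[2,34] -> hit [47/2,26], descend [2, 4]
    N2 x:[17,26] y:[47/2,32] z:[19,34] -> hit [47/2,26], descend [1, 6]
      N1 x:[17,26] y:[47/2,27] z:[19,28] -> hit [47/2,26] leaf, test {P6(miss), P7@t=51/2}
      N6 x:[35/2,24] y:[57/2,32] z:[26,34] -> miss, prune
    N4 x:[41/2,26] y:[31,69/2] z:[2,15] -> miss, prune
  N10 x:[11/2,17] y:[33/2,69/2] z:[23,40] -> miss, prune

7 AABB tests over nodes [0, 5, 2, 1, 6, 4, 10]; 1 leaf entered; closest P7.

== RESULT ==
7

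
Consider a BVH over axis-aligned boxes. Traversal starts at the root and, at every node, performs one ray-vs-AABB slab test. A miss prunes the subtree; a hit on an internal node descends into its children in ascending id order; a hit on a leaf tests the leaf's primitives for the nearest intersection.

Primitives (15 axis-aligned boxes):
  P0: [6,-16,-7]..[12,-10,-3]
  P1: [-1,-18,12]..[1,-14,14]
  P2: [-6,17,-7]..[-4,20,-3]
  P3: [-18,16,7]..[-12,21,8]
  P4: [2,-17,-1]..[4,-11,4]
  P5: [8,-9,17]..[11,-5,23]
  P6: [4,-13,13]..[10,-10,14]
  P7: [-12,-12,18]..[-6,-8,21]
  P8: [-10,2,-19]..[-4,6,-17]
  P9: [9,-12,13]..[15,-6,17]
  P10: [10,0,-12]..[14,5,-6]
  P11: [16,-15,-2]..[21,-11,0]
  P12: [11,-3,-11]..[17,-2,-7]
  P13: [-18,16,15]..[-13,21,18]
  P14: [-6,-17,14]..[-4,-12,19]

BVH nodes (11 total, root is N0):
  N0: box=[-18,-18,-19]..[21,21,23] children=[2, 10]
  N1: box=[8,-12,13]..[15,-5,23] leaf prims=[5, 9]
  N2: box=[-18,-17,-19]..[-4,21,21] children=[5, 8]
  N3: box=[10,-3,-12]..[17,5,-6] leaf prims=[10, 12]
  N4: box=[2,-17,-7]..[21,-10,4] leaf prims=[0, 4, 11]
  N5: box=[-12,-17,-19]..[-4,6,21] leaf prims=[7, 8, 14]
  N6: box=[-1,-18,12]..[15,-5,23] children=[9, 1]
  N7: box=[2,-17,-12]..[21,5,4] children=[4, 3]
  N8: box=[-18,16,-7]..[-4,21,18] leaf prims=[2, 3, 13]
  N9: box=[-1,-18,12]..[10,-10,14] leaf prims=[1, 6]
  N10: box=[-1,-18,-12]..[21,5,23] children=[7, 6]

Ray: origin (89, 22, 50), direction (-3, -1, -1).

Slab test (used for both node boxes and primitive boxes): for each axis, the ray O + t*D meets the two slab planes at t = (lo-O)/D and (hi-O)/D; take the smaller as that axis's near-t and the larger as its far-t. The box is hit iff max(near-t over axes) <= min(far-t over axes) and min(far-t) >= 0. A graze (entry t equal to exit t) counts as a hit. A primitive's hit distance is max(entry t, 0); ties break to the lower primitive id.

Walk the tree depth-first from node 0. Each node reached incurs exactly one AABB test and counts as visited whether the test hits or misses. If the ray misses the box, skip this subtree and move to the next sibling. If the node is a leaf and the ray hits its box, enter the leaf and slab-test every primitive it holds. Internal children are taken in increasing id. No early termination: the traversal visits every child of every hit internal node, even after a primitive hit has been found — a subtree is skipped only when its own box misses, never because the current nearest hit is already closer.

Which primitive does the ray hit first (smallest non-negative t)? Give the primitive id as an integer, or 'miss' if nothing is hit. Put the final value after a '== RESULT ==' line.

Walk:
N0 x:[68/3,107/3] y:[1,40] z:[27,69] -> hit [27,107/3], descend [2, 10]
  N2 x:[31,107/3] y:[1,39] z:[29,69] -> hit [31,107/3], descend [5, 8]
    N5 x:[31,101/3] y:[16,39] z:[29,69] -> hit [31,101/3] leaf, test {P7@t=95/3, P8(miss), P14(miss)}
    N8 x:[31,107/3] y:[1,6] z:[32,57] -> miss, prune
  N10 x:[68/3,30] y:[17,40] z:[27,62] -> hit [27,30], descend [6, 7]
    N6 x:[74/3,30] y:[27,40] z:[27,38] -> hit [27,30], descend [1, 9]
      N1 x:[74/3,27] y:[27,34] z:[27,37] -> hit [27,27] leaf, test {P5@t=27, P9(miss)}
      N9 x:[79/3,30] y:[32,40] z:[36,38] -> miss, prune
    N7 x:[68/3,29] y:[17,39] z:[46,62] -> miss, prune

9 AABB tests over nodes [0, 2, 5, 8, 10, 6, 1, 9, 7]; 2 leaves entered; closest P5.

== RESULT ==
5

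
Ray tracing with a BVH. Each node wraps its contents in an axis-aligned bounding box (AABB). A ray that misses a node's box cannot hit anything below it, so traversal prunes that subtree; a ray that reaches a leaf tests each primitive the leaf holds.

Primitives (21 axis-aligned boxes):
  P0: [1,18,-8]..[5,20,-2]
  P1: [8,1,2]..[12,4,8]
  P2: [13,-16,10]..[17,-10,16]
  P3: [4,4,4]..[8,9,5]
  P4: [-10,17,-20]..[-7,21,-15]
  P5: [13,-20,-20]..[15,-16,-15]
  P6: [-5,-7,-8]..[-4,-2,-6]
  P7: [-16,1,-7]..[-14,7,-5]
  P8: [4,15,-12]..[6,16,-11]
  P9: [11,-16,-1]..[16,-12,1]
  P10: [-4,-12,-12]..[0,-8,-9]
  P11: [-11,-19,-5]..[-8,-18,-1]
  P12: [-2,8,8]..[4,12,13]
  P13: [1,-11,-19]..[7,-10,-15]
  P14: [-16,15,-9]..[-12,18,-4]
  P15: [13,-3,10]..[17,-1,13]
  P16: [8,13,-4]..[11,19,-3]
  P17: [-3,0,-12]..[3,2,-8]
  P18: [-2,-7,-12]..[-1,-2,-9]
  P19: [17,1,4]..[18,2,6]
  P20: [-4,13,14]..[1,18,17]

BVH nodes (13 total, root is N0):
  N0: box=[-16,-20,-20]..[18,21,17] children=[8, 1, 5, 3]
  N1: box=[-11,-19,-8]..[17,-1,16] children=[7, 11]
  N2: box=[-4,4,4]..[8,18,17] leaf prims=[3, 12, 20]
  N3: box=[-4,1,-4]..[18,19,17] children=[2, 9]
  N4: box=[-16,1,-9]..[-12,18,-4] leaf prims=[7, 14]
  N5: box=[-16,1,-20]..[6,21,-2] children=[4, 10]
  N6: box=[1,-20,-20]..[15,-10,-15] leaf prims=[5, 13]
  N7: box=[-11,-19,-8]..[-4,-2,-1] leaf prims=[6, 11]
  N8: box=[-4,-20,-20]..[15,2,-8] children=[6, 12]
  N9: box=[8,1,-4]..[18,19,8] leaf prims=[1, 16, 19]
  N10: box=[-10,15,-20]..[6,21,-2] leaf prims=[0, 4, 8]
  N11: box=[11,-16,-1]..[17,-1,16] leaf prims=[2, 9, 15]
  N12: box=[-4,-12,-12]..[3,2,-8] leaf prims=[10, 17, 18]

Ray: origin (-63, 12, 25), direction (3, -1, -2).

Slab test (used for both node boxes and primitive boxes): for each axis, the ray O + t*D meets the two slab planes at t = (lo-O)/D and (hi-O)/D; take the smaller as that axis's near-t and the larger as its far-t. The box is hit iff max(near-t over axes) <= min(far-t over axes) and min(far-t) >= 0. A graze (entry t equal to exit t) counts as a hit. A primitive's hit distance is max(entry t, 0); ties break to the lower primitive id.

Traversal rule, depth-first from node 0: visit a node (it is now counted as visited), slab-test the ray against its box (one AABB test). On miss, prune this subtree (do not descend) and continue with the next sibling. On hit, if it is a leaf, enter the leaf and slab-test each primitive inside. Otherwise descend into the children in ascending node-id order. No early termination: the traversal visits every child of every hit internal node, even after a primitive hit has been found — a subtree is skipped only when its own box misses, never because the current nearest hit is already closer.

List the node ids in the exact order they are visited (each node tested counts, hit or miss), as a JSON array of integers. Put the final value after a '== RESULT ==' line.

Traverse from the root:
N0 x:[47/3,27] y:[-9,32] z:[4,45/2] -> hit [47/3,45/2], descend [1, 3, 5, 8]
  N1 x:[52/3,80/3] y:[13,31] z:[9/2,33/2] -> miss, prune
  N3 x:[59/3,27] y:[-7,11] z:[4,29/2] -> miss, prune
  N5 x:[47/3,23] y:[-9,11] z:[27/2,45/2] -> miss, prune
  N8 x:[59/3,26] y:[10,32] z:[33/2,45/2] -> hit [59/3,45/2], descend [6, 12]
    N6 x:[64/3,26] y:[22,32] z:[20,45/2] -> hit [22,45/2] leaf, test {P5(miss), P13@t=22}
    N12 x:[59/3,22] y:[10,24] z:[33/2,37/2] -> miss, prune

7 AABB tests over nodes [0, 1, 3, 5, 8, 6, 12]; 1 leaf entered; closest P13.

== RESULT ==
[0, 1, 3, 5, 8, 6, 12]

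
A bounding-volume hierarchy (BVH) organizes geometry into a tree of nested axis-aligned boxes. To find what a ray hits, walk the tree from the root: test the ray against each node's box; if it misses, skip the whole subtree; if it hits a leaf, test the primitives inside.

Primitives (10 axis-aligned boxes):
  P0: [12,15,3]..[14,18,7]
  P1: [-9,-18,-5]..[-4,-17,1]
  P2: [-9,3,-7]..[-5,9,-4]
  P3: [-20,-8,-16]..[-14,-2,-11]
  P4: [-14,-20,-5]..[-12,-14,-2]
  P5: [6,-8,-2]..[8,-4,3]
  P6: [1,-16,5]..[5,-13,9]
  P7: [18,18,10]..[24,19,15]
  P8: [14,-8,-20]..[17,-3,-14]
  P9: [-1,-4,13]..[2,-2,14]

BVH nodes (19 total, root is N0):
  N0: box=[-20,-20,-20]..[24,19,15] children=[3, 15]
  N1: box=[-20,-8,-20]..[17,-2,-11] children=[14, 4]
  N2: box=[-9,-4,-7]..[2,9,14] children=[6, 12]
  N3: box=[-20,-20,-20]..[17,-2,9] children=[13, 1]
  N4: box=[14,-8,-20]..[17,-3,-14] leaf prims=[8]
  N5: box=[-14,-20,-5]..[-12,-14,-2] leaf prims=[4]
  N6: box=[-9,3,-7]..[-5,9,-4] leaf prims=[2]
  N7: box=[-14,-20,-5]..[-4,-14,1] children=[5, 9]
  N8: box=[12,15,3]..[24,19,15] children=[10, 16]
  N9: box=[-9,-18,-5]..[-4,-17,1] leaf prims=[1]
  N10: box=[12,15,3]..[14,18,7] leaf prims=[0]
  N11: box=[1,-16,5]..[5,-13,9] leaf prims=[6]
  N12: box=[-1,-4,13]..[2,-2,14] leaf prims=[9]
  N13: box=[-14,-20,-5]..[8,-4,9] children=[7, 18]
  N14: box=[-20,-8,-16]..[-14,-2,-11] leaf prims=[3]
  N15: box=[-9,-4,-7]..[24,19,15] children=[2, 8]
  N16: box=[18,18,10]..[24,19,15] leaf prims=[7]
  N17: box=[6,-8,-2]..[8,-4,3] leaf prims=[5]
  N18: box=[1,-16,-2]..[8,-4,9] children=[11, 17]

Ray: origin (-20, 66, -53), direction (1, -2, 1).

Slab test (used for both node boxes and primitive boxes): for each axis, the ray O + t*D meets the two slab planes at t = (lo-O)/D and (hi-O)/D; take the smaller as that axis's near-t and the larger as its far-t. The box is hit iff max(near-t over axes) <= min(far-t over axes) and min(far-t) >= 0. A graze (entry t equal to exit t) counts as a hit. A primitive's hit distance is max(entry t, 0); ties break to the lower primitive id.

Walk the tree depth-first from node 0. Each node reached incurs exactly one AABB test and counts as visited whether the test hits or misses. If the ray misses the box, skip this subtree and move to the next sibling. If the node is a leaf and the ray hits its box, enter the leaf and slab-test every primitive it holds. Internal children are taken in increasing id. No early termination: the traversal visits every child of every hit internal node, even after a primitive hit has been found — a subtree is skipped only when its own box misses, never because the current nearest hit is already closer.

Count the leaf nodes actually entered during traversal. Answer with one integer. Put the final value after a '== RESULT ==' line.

Trace the traversal:
N0 x:[0,44] y:[47/2,43] z:[33,68] -> hit [33,43], descend [3, 15]
  N3 x:[0,37] y:[34,43] z:[33,62] -> hit [34,37], descend [1, 13]
    N1 x:[0,37] y:[34,37] z:[33,42] -> hit [34,37], descend [4, 14]
      N4 x:[34,37] y:[69/2,37] z:[33,39] -> hit [69/2,37] leaf, test {P8@t=69/2}
      N14 x:[0,6] y:[34,37] z:[37,42] -> miss, prune
    N13 x:[6,28] y:[35,43] z:[48,62] -> miss, prune
  N15 x:[11,44] y:[47/2,35] z:[46,68] -> miss, prune

7 AABB tests over nodes [0, 3, 1, 4, 14, 13, 15]; 1 leaf entered; closest P8.

== RESULT ==
1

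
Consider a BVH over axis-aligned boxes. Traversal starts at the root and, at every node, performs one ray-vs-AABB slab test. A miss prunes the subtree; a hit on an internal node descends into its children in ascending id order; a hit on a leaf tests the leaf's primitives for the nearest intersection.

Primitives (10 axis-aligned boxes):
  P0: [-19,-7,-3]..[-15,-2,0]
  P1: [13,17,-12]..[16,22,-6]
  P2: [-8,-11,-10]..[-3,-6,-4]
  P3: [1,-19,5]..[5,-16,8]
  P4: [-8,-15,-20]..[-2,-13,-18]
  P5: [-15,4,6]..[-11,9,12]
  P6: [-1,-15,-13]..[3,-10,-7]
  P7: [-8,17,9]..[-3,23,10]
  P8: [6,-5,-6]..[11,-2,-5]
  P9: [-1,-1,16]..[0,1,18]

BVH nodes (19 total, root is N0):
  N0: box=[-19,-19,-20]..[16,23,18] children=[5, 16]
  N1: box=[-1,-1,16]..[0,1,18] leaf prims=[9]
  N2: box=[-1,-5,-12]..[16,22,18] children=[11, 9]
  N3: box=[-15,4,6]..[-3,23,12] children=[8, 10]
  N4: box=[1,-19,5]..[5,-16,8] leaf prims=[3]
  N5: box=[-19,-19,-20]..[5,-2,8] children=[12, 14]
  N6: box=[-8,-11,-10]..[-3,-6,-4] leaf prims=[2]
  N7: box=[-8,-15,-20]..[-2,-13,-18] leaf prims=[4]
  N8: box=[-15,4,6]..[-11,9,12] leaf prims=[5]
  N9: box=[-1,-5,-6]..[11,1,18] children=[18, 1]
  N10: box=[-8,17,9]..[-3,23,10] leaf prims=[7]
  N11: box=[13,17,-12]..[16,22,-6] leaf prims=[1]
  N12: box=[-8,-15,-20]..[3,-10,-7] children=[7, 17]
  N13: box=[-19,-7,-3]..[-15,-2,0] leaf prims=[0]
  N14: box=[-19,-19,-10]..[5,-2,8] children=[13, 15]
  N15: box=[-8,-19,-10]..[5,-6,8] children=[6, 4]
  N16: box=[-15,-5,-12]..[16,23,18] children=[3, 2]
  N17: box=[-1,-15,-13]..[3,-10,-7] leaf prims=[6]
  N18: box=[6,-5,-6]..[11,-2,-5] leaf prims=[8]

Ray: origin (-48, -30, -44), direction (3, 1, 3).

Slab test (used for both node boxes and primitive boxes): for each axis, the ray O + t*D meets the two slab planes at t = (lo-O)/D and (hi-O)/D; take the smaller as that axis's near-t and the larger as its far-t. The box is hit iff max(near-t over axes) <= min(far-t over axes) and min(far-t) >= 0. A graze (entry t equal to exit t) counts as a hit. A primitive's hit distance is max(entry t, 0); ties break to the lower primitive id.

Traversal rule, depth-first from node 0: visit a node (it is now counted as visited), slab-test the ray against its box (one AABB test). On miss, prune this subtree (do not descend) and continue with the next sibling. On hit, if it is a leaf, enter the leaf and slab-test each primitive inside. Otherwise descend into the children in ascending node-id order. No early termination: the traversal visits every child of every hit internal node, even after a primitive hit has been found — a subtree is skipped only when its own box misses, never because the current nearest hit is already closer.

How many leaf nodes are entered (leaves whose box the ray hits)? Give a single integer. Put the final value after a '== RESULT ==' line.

Walk:
N0 x:[29/3,64/3] y:[11,53] z:[8,62/3] -> hit [11,62/3], descend [5, 16]
  N5 x:[29/3,53/3] y:[11,28] z:[8,52/3] -> hit [11,52/3], descend [12, 14]
    N12 x:[40/3,17] y:[15,20] z:[8,37/3] -> miss, prune
    N14 x:[29/3,53/3] y:[11,28] z:[34/3,52/3] -> hit [34/3,52/3], descend [13, 15]
      N13 x:[29/3,11] y:[23,28] z:[41/3,44/3] -> miss, prune
      N15 x:[40/3,53/3] y:[11,24] z:[34/3,52/3] -> hit [40/3,52/3], descend [4, 6]
        N4 x:[49/3,53/3] y:[11,14] z:[49/3,52/3] -> miss, prune
        N6 x:[40/3,15] y:[19,24] z:[34/3,40/3] -> miss, prune
  N16 x:[11,64/3] y:[25,53] z:[32/3,62/3] -> miss, prune

9 AABB tests over nodes [0, 5, 12, 14, 13, 15, 4, 6, 16]; 0 leaves entered; closest miss.

== RESULT ==
0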